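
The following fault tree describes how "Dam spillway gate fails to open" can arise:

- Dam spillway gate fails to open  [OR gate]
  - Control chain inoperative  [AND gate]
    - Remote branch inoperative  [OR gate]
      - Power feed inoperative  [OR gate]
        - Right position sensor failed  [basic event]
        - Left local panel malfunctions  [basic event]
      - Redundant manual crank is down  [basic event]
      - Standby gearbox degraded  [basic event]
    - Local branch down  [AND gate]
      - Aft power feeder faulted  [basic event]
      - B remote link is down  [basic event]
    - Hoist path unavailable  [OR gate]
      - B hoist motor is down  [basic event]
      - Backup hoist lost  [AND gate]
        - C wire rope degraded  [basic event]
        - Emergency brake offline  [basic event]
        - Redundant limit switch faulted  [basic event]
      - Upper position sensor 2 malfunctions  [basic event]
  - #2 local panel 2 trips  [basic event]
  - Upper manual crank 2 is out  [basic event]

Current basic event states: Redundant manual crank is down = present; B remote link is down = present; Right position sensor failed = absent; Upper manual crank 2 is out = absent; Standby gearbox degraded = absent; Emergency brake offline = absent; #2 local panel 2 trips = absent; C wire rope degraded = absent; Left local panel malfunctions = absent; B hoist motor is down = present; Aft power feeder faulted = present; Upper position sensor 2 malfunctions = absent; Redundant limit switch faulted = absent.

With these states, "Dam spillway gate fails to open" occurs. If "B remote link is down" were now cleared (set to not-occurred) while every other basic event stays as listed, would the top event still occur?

No

Counterfactual: set "B remote link is down" to not occurred.
Power feed inoperative [OR]: Right position sensor failed=not, Left local panel malfunctions=not → no input occurs → does not occur.
Remote branch inoperative [OR]: Power feed inoperative=not, Redundant manual crank is down=occurs, Standby gearbox degraded=not → at least one input occurs → occurs.
Local branch down [AND]: Aft power feeder faulted=occurs, B remote link is down=not → not all inputs occur → does not occur.
Backup hoist lost [AND]: C wire rope degraded=not, Emergency brake offline=not, Redundant limit switch faulted=not → not all inputs occur → does not occur.
Hoist path unavailable [OR]: B hoist motor is down=occurs, Backup hoist lost=not, Upper position sensor 2 malfunctions=not → at least one input occurs → occurs.
Control chain inoperative [AND]: Remote branch inoperative=occurs, Local branch down=not, Hoist path unavailable=occurs → not all inputs occur → does not occur.
Dam spillway gate fails to open [OR]: Control chain inoperative=not, #2 local panel 2 trips=not, Upper manual crank 2 is out=not → no input occurs → does not occur.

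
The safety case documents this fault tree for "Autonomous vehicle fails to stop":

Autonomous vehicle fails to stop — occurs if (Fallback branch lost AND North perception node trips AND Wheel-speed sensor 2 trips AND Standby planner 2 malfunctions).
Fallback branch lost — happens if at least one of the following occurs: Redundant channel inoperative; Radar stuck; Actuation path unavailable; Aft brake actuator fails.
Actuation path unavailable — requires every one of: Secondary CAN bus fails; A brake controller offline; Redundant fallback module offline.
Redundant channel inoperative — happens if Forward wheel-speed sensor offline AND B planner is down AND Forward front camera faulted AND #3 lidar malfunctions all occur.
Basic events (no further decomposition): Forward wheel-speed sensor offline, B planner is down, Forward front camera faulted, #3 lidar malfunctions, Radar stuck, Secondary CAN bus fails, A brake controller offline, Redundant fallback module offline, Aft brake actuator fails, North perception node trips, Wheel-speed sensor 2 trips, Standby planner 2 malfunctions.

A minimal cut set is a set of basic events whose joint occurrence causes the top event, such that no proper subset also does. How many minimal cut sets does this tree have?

4

Redundant channel inoperative [AND]: one cut set from each child combined → 1 × 1 × 1 × 1 = 1 cut set(s).
Actuation path unavailable [AND]: one cut set from each child combined → 1 × 1 × 1 = 1 cut set(s).
Fallback branch lost [OR]: union of children's cut sets → 4 cut set(s).
Autonomous vehicle fails to stop [AND]: one cut set from each child combined → 4 × 1 × 1 × 1 = 4 cut set(s).
Minimal cut sets: {#3 lidar malfunctions, B planner is down, Forward front camera faulted, Forward wheel-speed sensor offline, North perception node trips, Standby planner 2 malfunctions, Wheel-speed sensor 2 trips}; {North perception node trips, Radar stuck, Standby planner 2 malfunctions, Wheel-speed sensor 2 trips}; {A brake controller offline, North perception node trips, Redundant fallback module offline, Secondary CAN bus fails, Standby planner 2 malfunctions, Wheel-speed sensor 2 trips}; {Aft brake actuator fails, North perception node trips, Standby planner 2 malfunctions, Wheel-speed sensor 2 trips}.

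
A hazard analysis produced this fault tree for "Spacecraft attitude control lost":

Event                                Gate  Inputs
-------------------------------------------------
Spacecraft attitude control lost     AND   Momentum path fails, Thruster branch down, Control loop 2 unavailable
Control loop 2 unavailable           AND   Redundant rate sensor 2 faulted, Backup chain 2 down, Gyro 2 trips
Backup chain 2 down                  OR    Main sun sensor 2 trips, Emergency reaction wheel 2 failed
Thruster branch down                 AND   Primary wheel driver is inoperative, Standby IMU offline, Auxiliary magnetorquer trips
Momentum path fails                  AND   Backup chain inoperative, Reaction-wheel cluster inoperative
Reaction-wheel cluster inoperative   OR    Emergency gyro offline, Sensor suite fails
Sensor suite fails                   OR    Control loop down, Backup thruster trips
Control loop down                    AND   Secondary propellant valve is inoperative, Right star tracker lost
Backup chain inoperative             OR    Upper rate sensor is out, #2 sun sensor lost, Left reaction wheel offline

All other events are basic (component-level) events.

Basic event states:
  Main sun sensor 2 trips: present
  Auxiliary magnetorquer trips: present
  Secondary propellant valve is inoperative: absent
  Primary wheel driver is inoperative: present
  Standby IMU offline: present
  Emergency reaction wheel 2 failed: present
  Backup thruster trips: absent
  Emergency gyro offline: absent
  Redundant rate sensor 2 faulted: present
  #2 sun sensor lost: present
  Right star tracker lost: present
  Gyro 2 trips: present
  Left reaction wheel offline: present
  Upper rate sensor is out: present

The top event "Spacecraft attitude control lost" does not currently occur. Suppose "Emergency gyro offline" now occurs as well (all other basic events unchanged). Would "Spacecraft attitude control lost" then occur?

Counterfactual: set "Emergency gyro offline" to occurred.
Backup chain inoperative [OR]: Upper rate sensor is out=occurs, #2 sun sensor lost=occurs, Left reaction wheel offline=occurs → at least one input occurs → occurs.
Control loop down [AND]: Secondary propellant valve is inoperative=not, Right star tracker lost=occurs → not all inputs occur → does not occur.
Sensor suite fails [OR]: Control loop down=not, Backup thruster trips=not → no input occurs → does not occur.
Reaction-wheel cluster inoperative [OR]: Emergency gyro offline=occurs, Sensor suite fails=not → at least one input occurs → occurs.
Momentum path fails [AND]: Backup chain inoperative=occurs, Reaction-wheel cluster inoperative=occurs → all inputs occur → occurs.
Thruster branch down [AND]: Primary wheel driver is inoperative=occurs, Standby IMU offline=occurs, Auxiliary magnetorquer trips=occurs → all inputs occur → occurs.
Backup chain 2 down [OR]: Main sun sensor 2 trips=occurs, Emergency reaction wheel 2 failed=occurs → at least one input occurs → occurs.
Control loop 2 unavailable [AND]: Redundant rate sensor 2 faulted=occurs, Backup chain 2 down=occurs, Gyro 2 trips=occurs → all inputs occur → occurs.
Spacecraft attitude control lost [AND]: Momentum path fails=occurs, Thruster branch down=occurs, Control loop 2 unavailable=occurs → all inputs occur → occurs.

Yes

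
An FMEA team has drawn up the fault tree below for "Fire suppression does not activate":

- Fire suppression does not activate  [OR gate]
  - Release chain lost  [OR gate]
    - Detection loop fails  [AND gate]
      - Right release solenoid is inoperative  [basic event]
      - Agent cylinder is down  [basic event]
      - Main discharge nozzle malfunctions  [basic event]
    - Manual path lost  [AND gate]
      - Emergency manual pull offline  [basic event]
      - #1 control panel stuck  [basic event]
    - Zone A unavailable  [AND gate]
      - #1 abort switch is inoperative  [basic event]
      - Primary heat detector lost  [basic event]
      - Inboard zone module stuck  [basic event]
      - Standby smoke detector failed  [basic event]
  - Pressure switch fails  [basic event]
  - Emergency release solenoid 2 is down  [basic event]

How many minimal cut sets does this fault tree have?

Detection loop fails [AND]: one cut set from each child combined → 1 × 1 × 1 = 1 cut set(s).
Manual path lost [AND]: one cut set from each child combined → 1 × 1 = 1 cut set(s).
Zone A unavailable [AND]: one cut set from each child combined → 1 × 1 × 1 × 1 = 1 cut set(s).
Release chain lost [OR]: union of children's cut sets → 3 cut set(s).
Fire suppression does not activate [OR]: union of children's cut sets → 5 cut set(s).
Minimal cut sets: {Agent cylinder is down, Main discharge nozzle malfunctions, Right release solenoid is inoperative}; {#1 control panel stuck, Emergency manual pull offline}; {#1 abort switch is inoperative, Inboard zone module stuck, Primary heat detector lost, Standby smoke detector failed}; {Pressure switch fails}; {Emergency release solenoid 2 is down}.

5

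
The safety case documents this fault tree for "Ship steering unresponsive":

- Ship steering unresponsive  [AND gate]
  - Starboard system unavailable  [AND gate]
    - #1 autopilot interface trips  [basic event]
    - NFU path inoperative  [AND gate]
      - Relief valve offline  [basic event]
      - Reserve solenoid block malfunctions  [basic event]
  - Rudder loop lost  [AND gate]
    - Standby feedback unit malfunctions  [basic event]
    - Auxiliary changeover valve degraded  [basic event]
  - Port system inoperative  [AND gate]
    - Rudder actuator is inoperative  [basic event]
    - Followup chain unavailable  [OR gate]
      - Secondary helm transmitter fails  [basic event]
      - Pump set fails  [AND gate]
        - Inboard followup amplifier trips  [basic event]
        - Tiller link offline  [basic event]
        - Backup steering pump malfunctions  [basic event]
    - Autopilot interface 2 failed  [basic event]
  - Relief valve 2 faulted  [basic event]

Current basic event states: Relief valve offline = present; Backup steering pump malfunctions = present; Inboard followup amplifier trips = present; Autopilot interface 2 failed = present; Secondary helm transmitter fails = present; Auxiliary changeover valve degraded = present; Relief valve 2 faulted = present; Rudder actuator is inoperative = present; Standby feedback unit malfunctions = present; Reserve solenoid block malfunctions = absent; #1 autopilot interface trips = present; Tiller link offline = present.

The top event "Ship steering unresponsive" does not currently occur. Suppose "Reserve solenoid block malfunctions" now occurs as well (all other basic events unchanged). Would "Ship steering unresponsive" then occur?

Yes

Counterfactual: set "Reserve solenoid block malfunctions" to occurred.
NFU path inoperative [AND]: Relief valve offline=occurs, Reserve solenoid block malfunctions=occurs → all inputs occur → occurs.
Starboard system unavailable [AND]: #1 autopilot interface trips=occurs, NFU path inoperative=occurs → all inputs occur → occurs.
Rudder loop lost [AND]: Standby feedback unit malfunctions=occurs, Auxiliary changeover valve degraded=occurs → all inputs occur → occurs.
Pump set fails [AND]: Inboard followup amplifier trips=occurs, Tiller link offline=occurs, Backup steering pump malfunctions=occurs → all inputs occur → occurs.
Followup chain unavailable [OR]: Secondary helm transmitter fails=occurs, Pump set fails=occurs → at least one input occurs → occurs.
Port system inoperative [AND]: Rudder actuator is inoperative=occurs, Followup chain unavailable=occurs, Autopilot interface 2 failed=occurs → all inputs occur → occurs.
Ship steering unresponsive [AND]: Starboard system unavailable=occurs, Rudder loop lost=occurs, Port system inoperative=occurs, Relief valve 2 faulted=occurs → all inputs occur → occurs.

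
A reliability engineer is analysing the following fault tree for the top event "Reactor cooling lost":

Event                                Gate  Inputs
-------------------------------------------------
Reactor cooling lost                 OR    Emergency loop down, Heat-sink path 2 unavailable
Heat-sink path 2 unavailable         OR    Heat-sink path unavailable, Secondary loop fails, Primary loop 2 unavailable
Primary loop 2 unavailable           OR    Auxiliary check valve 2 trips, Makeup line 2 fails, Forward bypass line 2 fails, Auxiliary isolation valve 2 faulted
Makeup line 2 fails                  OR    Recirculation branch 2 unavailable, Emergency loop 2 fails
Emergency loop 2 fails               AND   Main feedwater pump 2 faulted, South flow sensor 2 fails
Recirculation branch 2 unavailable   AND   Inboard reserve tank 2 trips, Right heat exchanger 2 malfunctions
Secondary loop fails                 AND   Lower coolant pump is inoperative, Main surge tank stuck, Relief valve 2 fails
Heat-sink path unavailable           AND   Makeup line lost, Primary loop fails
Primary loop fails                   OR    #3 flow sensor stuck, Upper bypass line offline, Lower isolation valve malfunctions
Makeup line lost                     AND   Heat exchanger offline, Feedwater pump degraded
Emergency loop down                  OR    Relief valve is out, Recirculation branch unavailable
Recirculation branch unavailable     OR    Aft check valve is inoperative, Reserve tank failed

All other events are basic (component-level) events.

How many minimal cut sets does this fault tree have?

12

Recirculation branch unavailable [OR]: union of children's cut sets → 2 cut set(s).
Emergency loop down [OR]: union of children's cut sets → 3 cut set(s).
Makeup line lost [AND]: one cut set from each child combined → 1 × 1 = 1 cut set(s).
Primary loop fails [OR]: union of children's cut sets → 3 cut set(s).
Heat-sink path unavailable [AND]: one cut set from each child combined → 1 × 3 = 3 cut set(s).
Secondary loop fails [AND]: one cut set from each child combined → 1 × 1 × 1 = 1 cut set(s).
Recirculation branch 2 unavailable [AND]: one cut set from each child combined → 1 × 1 = 1 cut set(s).
Emergency loop 2 fails [AND]: one cut set from each child combined → 1 × 1 = 1 cut set(s).
Makeup line 2 fails [OR]: union of children's cut sets → 2 cut set(s).
Primary loop 2 unavailable [OR]: union of children's cut sets → 5 cut set(s).
Heat-sink path 2 unavailable [OR]: union of children's cut sets → 9 cut set(s).
Reactor cooling lost [OR]: union of children's cut sets → 12 cut set(s).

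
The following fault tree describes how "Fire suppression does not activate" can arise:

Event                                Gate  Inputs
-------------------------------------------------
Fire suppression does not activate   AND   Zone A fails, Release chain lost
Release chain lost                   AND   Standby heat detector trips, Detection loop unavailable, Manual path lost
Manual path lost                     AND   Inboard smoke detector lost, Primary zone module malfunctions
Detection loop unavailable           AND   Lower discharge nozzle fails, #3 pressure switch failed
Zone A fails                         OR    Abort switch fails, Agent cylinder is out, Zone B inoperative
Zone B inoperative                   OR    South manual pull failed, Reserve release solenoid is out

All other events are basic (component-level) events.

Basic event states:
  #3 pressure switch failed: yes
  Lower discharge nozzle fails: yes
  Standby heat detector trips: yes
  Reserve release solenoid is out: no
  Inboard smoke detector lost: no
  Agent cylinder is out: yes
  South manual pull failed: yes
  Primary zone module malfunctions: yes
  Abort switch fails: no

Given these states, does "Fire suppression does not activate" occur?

No

Zone B inoperative [OR]: South manual pull failed=occurs, Reserve release solenoid is out=not → at least one input occurs → occurs.
Zone A fails [OR]: Abort switch fails=not, Agent cylinder is out=occurs, Zone B inoperative=occurs → at least one input occurs → occurs.
Detection loop unavailable [AND]: Lower discharge nozzle fails=occurs, #3 pressure switch failed=occurs → all inputs occur → occurs.
Manual path lost [AND]: Inboard smoke detector lost=not, Primary zone module malfunctions=occurs → not all inputs occur → does not occur.
Release chain lost [AND]: Standby heat detector trips=occurs, Detection loop unavailable=occurs, Manual path lost=not → not all inputs occur → does not occur.
Fire suppression does not activate [AND]: Zone A fails=occurs, Release chain lost=not → not all inputs occur → does not occur.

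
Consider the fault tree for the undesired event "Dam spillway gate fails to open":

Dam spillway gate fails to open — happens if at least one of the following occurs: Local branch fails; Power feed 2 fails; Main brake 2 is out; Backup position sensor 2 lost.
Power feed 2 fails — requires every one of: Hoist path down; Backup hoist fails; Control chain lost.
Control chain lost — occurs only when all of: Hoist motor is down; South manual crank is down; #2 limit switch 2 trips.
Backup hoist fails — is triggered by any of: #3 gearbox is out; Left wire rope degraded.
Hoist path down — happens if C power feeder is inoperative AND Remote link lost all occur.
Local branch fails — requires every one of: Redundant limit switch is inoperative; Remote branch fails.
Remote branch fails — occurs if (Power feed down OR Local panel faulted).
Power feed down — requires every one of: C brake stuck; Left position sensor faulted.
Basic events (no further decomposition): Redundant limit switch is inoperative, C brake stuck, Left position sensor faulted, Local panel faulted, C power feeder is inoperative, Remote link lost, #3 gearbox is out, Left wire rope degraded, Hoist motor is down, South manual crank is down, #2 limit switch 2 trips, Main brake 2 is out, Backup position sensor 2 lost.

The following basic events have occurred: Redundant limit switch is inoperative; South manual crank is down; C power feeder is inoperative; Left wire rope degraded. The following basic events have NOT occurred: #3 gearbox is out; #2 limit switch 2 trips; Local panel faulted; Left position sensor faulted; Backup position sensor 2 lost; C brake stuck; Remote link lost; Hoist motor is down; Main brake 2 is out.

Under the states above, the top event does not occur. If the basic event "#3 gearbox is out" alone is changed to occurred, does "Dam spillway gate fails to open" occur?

Counterfactual: set "#3 gearbox is out" to occurred.
Power feed down [AND]: C brake stuck=not, Left position sensor faulted=not → not all inputs occur → does not occur.
Remote branch fails [OR]: Power feed down=not, Local panel faulted=not → no input occurs → does not occur.
Local branch fails [AND]: Redundant limit switch is inoperative=occurs, Remote branch fails=not → not all inputs occur → does not occur.
Hoist path down [AND]: C power feeder is inoperative=occurs, Remote link lost=not → not all inputs occur → does not occur.
Backup hoist fails [OR]: #3 gearbox is out=occurs, Left wire rope degraded=occurs → at least one input occurs → occurs.
Control chain lost [AND]: Hoist motor is down=not, South manual crank is down=occurs, #2 limit switch 2 trips=not → not all inputs occur → does not occur.
Power feed 2 fails [AND]: Hoist path down=not, Backup hoist fails=occurs, Control chain lost=not → not all inputs occur → does not occur.
Dam spillway gate fails to open [OR]: Local branch fails=not, Power feed 2 fails=not, Main brake 2 is out=not, Backup position sensor 2 lost=not → no input occurs → does not occur.

No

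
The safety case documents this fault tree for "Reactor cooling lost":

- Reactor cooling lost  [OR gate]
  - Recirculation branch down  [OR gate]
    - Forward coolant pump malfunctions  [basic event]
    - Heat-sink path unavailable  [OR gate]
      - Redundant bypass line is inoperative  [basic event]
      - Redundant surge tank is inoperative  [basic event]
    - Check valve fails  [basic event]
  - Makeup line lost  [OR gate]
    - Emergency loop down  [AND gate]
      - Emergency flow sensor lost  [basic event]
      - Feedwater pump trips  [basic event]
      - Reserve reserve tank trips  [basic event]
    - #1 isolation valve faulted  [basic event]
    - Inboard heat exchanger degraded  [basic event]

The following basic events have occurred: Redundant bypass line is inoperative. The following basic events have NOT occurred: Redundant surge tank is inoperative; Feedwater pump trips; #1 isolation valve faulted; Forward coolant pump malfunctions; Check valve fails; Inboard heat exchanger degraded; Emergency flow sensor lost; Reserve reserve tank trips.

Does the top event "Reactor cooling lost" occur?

Heat-sink path unavailable [OR]: Redundant bypass line is inoperative=occurs, Redundant surge tank is inoperative=not → at least one input occurs → occurs.
Recirculation branch down [OR]: Forward coolant pump malfunctions=not, Heat-sink path unavailable=occurs, Check valve fails=not → at least one input occurs → occurs.
Emergency loop down [AND]: Emergency flow sensor lost=not, Feedwater pump trips=not, Reserve reserve tank trips=not → not all inputs occur → does not occur.
Makeup line lost [OR]: Emergency loop down=not, #1 isolation valve faulted=not, Inboard heat exchanger degraded=not → no input occurs → does not occur.
Reactor cooling lost [OR]: Recirculation branch down=occurs, Makeup line lost=not → at least one input occurs → occurs.

Yes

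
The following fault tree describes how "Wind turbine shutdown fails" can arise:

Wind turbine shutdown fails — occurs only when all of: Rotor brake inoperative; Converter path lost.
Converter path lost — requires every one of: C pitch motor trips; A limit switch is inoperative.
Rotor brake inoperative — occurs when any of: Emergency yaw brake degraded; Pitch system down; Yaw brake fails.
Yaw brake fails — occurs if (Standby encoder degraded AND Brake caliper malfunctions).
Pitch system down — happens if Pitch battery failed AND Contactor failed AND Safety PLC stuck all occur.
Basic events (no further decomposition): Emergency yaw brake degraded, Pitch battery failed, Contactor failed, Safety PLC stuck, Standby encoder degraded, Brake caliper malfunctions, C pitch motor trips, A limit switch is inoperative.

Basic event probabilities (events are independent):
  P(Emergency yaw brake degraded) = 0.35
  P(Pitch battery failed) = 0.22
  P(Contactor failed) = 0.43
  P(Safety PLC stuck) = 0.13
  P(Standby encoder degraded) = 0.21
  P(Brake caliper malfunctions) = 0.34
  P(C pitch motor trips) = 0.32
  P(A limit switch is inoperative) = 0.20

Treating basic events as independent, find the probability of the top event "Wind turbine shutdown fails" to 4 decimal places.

0.0258

P(Pitch system down) [AND] = 0.22 × 0.43 × 0.13 = 0.012298
P(Yaw brake fails) [AND] = 0.21 × 0.34 = 0.071400
P(Rotor brake inoperative) [OR] = 1 − (1−0.35) × (1−0.012298) × (1−0.071400) = 0.403833
P(Converter path lost) [AND] = 0.32 × 0.20 = 0.064000
P(Wind turbine shutdown fails) [AND] = 0.403833 × 0.064000 = 0.025845
Rounded to 4 decimal places: P(Wind turbine shutdown fails) ≈ 0.0258.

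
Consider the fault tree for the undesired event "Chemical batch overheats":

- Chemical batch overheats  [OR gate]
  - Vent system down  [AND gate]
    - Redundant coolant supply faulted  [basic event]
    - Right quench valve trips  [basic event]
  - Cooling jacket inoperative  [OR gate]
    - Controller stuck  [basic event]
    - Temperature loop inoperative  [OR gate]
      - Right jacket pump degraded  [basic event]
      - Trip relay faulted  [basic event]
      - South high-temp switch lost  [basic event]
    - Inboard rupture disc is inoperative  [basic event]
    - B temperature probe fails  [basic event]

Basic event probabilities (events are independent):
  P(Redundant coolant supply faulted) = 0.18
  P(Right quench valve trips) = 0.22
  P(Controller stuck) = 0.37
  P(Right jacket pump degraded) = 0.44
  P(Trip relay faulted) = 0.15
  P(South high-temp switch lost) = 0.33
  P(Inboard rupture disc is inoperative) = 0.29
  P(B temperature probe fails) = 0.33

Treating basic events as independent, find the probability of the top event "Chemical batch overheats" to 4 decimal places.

P(Vent system down) [AND] = 0.18 × 0.22 = 0.039600
P(Temperature loop inoperative) [OR] = 1 − (1−0.44) × (1−0.15) × (1−0.33) = 0.681080
P(Cooling jacket inoperative) [OR] = 1 − (1−0.37) × (1−0.681080) × (1−0.29) × (1−0.33) = 0.904423
P(Chemical batch overheats) [OR] = 1 − (1−0.039600) × (1−0.904423) = 0.908208
Rounded to 4 decimal places: P(Chemical batch overheats) ≈ 0.9082.

0.9082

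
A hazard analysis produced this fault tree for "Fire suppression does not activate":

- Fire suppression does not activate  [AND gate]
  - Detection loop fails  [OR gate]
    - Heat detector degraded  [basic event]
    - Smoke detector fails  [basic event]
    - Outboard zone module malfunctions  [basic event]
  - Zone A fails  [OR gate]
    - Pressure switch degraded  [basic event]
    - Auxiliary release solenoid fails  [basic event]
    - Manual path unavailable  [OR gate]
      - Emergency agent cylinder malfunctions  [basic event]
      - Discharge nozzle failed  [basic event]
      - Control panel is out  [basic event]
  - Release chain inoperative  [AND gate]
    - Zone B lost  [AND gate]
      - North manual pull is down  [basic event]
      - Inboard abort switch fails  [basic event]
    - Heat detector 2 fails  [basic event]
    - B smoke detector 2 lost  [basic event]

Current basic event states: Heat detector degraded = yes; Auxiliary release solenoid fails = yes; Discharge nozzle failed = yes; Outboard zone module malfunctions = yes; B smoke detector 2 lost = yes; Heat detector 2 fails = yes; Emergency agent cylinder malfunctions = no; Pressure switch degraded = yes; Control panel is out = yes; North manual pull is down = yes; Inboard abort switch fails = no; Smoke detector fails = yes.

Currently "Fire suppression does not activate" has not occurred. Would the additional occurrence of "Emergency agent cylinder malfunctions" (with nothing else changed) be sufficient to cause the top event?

No

Counterfactual: set "Emergency agent cylinder malfunctions" to occurred.
Detection loop fails [OR]: Heat detector degraded=occurs, Smoke detector fails=occurs, Outboard zone module malfunctions=occurs → at least one input occurs → occurs.
Manual path unavailable [OR]: Emergency agent cylinder malfunctions=occurs, Discharge nozzle failed=occurs, Control panel is out=occurs → at least one input occurs → occurs.
Zone A fails [OR]: Pressure switch degraded=occurs, Auxiliary release solenoid fails=occurs, Manual path unavailable=occurs → at least one input occurs → occurs.
Zone B lost [AND]: North manual pull is down=occurs, Inboard abort switch fails=not → not all inputs occur → does not occur.
Release chain inoperative [AND]: Zone B lost=not, Heat detector 2 fails=occurs, B smoke detector 2 lost=occurs → not all inputs occur → does not occur.
Fire suppression does not activate [AND]: Detection loop fails=occurs, Zone A fails=occurs, Release chain inoperative=not → not all inputs occur → does not occur.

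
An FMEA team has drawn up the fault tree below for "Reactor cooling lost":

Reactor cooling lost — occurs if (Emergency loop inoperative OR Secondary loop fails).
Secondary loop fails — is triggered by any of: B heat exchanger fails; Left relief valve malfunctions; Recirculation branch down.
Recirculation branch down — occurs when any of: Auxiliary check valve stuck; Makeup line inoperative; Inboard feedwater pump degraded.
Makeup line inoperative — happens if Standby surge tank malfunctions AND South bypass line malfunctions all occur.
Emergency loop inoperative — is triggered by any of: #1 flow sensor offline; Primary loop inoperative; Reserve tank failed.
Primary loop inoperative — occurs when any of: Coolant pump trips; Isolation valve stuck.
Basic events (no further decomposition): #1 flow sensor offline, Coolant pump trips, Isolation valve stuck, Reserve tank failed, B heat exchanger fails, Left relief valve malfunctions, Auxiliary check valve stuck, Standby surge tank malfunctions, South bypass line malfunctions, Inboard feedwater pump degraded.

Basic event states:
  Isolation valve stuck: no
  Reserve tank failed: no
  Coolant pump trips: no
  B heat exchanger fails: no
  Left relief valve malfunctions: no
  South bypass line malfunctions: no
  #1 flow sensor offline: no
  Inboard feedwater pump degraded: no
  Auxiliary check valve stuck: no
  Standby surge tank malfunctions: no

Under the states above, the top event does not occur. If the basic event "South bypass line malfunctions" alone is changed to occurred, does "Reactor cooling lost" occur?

Counterfactual: set "South bypass line malfunctions" to occurred.
Primary loop inoperative [OR]: Coolant pump trips=not, Isolation valve stuck=not → no input occurs → does not occur.
Emergency loop inoperative [OR]: #1 flow sensor offline=not, Primary loop inoperative=not, Reserve tank failed=not → no input occurs → does not occur.
Makeup line inoperative [AND]: Standby surge tank malfunctions=not, South bypass line malfunctions=occurs → not all inputs occur → does not occur.
Recirculation branch down [OR]: Auxiliary check valve stuck=not, Makeup line inoperative=not, Inboard feedwater pump degraded=not → no input occurs → does not occur.
Secondary loop fails [OR]: B heat exchanger fails=not, Left relief valve malfunctions=not, Recirculation branch down=not → no input occurs → does not occur.
Reactor cooling lost [OR]: Emergency loop inoperative=not, Secondary loop fails=not → no input occurs → does not occur.

No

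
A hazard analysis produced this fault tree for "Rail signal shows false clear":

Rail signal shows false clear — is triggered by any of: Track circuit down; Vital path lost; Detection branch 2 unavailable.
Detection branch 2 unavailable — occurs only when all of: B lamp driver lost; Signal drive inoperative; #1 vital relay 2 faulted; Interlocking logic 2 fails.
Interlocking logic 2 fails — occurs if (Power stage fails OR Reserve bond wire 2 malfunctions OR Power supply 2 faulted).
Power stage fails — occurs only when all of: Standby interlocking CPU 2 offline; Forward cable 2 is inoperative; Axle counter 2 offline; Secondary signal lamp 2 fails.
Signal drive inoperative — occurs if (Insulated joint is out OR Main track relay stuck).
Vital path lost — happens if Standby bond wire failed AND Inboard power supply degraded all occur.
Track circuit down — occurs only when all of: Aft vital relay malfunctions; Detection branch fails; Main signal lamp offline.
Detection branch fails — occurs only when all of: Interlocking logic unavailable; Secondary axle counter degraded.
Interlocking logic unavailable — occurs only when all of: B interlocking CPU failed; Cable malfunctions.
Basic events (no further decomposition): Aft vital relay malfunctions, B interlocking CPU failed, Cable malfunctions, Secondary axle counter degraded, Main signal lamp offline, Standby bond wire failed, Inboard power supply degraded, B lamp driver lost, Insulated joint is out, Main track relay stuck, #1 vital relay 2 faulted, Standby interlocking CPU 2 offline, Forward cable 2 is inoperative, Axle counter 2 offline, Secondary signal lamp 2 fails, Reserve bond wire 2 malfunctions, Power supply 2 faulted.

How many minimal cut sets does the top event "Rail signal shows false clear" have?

8

Interlocking logic unavailable [AND]: one cut set from each child combined → 1 × 1 = 1 cut set(s).
Detection branch fails [AND]: one cut set from each child combined → 1 × 1 = 1 cut set(s).
Track circuit down [AND]: one cut set from each child combined → 1 × 1 × 1 = 1 cut set(s).
Vital path lost [AND]: one cut set from each child combined → 1 × 1 = 1 cut set(s).
Signal drive inoperative [OR]: union of children's cut sets → 2 cut set(s).
Power stage fails [AND]: one cut set from each child combined → 1 × 1 × 1 × 1 = 1 cut set(s).
Interlocking logic 2 fails [OR]: union of children's cut sets → 3 cut set(s).
Detection branch 2 unavailable [AND]: one cut set from each child combined → 1 × 2 × 1 × 3 = 6 cut set(s).
Rail signal shows false clear [OR]: union of children's cut sets → 8 cut set(s).
Minimal cut sets: {Aft vital relay malfunctions, B interlocking CPU failed, Cable malfunctions, Main signal lamp offline, Secondary axle counter degraded}; {Inboard power supply degraded, Standby bond wire failed}; {#1 vital relay 2 faulted, Axle counter 2 offline, B lamp driver lost, Forward cable 2 is inoperative, Insulated joint is out, Secondary signal lamp 2 fails, Standby interlocking CPU 2 offline}; {#1 vital relay 2 faulted, B lamp driver lost, Insulated joint is out, Reserve bond wire 2 malfunctions}; {#1 vital relay 2 faulted, B lamp driver lost, Insulated joint is out, Power supply 2 faulted}; {#1 vital relay 2 faulted, Axle counter 2 offline, B lamp driver lost, Forward cable 2 is inoperative, Main track relay stuck, Secondary signal lamp 2 fails, Standby interlocking CPU 2 offline}; {#1 vital relay 2 faulted, B lamp driver lost, Main track relay stuck, Reserve bond wire 2 malfunctions}; {#1 vital relay 2 faulted, B lamp driver lost, Main track relay stuck, Power supply 2 faulted}.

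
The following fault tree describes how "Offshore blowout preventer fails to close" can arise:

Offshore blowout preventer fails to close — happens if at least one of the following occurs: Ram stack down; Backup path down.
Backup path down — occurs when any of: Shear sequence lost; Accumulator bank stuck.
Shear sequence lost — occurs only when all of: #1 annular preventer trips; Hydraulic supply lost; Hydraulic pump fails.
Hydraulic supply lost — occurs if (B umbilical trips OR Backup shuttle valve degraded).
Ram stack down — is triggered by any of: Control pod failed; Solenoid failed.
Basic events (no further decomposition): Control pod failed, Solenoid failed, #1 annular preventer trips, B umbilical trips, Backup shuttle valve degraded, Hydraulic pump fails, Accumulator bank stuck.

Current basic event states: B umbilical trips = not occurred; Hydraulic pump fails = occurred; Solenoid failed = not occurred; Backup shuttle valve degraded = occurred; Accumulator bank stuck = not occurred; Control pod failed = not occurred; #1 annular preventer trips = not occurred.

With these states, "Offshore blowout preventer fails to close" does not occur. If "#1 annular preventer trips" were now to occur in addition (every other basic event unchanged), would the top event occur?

Counterfactual: set "#1 annular preventer trips" to occurred.
Ram stack down [OR]: Control pod failed=not, Solenoid failed=not → no input occurs → does not occur.
Hydraulic supply lost [OR]: B umbilical trips=not, Backup shuttle valve degraded=occurs → at least one input occurs → occurs.
Shear sequence lost [AND]: #1 annular preventer trips=occurs, Hydraulic supply lost=occurs, Hydraulic pump fails=occurs → all inputs occur → occurs.
Backup path down [OR]: Shear sequence lost=occurs, Accumulator bank stuck=not → at least one input occurs → occurs.
Offshore blowout preventer fails to close [OR]: Ram stack down=not, Backup path down=occurs → at least one input occurs → occurs.

Yes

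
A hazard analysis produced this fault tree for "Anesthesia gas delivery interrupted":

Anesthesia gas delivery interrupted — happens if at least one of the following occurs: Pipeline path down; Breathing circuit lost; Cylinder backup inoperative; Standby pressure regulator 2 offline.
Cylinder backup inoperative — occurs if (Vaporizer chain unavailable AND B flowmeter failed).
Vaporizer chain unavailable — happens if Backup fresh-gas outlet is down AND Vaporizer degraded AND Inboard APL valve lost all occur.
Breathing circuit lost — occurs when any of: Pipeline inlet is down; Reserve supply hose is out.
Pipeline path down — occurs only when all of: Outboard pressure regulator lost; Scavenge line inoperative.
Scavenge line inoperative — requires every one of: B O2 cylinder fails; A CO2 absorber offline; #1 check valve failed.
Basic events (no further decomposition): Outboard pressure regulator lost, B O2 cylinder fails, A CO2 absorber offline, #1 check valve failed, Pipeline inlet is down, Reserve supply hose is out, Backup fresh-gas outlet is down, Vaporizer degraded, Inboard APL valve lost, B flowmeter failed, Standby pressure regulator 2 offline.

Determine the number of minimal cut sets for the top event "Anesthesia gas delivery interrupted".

Scavenge line inoperative [AND]: one cut set from each child combined → 1 × 1 × 1 = 1 cut set(s).
Pipeline path down [AND]: one cut set from each child combined → 1 × 1 = 1 cut set(s).
Breathing circuit lost [OR]: union of children's cut sets → 2 cut set(s).
Vaporizer chain unavailable [AND]: one cut set from each child combined → 1 × 1 × 1 = 1 cut set(s).
Cylinder backup inoperative [AND]: one cut set from each child combined → 1 × 1 = 1 cut set(s).
Anesthesia gas delivery interrupted [OR]: union of children's cut sets → 5 cut set(s).
Minimal cut sets: {#1 check valve failed, A CO2 absorber offline, B O2 cylinder fails, Outboard pressure regulator lost}; {Pipeline inlet is down}; {Reserve supply hose is out}; {B flowmeter failed, Backup fresh-gas outlet is down, Inboard APL valve lost, Vaporizer degraded}; {Standby pressure regulator 2 offline}.

5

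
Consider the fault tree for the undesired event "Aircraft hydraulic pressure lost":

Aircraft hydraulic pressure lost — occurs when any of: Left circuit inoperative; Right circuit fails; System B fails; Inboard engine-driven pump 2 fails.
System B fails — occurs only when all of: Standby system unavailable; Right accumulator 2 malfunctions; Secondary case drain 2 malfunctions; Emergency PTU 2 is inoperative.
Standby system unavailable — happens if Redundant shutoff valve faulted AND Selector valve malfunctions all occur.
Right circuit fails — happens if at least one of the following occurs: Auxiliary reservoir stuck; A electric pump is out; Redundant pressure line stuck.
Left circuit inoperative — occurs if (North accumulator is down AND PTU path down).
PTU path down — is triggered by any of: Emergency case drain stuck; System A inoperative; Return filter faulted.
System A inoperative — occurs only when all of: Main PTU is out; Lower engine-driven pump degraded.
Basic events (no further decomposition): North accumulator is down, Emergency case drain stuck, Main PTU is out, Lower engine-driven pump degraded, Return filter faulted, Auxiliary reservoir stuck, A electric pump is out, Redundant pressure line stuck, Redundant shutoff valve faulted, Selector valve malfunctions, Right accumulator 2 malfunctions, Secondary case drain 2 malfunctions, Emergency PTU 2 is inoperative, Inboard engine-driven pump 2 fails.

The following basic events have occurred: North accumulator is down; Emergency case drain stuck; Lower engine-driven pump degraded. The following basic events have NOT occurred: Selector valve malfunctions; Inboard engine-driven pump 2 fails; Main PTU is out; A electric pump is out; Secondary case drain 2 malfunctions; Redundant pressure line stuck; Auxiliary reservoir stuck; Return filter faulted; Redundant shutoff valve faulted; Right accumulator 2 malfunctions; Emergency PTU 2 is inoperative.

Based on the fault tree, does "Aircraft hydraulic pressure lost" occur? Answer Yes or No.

Yes

System A inoperative [AND]: Main PTU is out=not, Lower engine-driven pump degraded=occurs → not all inputs occur → does not occur.
PTU path down [OR]: Emergency case drain stuck=occurs, System A inoperative=not, Return filter faulted=not → at least one input occurs → occurs.
Left circuit inoperative [AND]: North accumulator is down=occurs, PTU path down=occurs → all inputs occur → occurs.
Right circuit fails [OR]: Auxiliary reservoir stuck=not, A electric pump is out=not, Redundant pressure line stuck=not → no input occurs → does not occur.
Standby system unavailable [AND]: Redundant shutoff valve faulted=not, Selector valve malfunctions=not → not all inputs occur → does not occur.
System B fails [AND]: Standby system unavailable=not, Right accumulator 2 malfunctions=not, Secondary case drain 2 malfunctions=not, Emergency PTU 2 is inoperative=not → not all inputs occur → does not occur.
Aircraft hydraulic pressure lost [OR]: Left circuit inoperative=occurs, Right circuit fails=not, System B fails=not, Inboard engine-driven pump 2 fails=not → at least one input occurs → occurs.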